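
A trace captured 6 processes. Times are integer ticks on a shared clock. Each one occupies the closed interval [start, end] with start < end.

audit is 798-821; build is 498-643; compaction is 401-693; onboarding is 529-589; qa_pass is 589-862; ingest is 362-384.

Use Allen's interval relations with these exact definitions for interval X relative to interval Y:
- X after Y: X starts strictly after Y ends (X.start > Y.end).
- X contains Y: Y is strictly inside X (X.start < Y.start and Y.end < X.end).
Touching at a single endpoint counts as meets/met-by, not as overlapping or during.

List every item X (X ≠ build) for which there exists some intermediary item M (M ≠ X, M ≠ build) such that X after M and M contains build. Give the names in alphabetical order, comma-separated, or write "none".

audit

Target build = [498, 643].
Intermediaries M with M contains build: compaction.
Via compaction — items with X after compaction: audit.
Union: audit.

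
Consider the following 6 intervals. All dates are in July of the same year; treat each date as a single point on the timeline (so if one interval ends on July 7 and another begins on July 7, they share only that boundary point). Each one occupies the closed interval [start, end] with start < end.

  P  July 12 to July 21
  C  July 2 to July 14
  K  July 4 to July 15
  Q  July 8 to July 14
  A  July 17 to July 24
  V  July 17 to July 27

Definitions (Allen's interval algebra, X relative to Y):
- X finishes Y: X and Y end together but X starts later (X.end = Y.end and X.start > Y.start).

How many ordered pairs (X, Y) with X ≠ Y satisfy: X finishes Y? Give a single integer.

Checking all 30 ordered pairs for relation 'finishes'; matching pairs in alphabetical order:
(Q, C): Q finishes C ✓
Count: 1.

1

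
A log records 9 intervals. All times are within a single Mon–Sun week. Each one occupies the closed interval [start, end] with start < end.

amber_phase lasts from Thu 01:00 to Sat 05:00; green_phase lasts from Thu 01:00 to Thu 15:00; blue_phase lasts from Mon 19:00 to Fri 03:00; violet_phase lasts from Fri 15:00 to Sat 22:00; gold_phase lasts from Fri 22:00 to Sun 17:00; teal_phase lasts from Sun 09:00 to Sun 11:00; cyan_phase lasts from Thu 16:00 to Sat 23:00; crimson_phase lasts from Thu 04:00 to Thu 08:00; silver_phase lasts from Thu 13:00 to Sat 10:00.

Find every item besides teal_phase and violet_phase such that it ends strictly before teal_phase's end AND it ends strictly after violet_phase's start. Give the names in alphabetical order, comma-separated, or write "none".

amber_phase, cyan_phase, silver_phase

Conditions: its end is strictly before teal_phase's end (X.end < Sun 11:00) AND its end is strictly after violet_phase's start (X.end > Fri 15:00).
amber_phase: end Sat 05:00 < Sun 11:00? ✓; end Sat 05:00 > Fri 15:00? ✓ → yes.
blue_phase: end Fri 03:00 < Sun 11:00? ✓; end Fri 03:00 > Fri 15:00? ✗ → no.
crimson_phase: end Thu 08:00 < Sun 11:00? ✓; end Thu 08:00 > Fri 15:00? ✗ → no.
cyan_phase: end Sat 23:00 < Sun 11:00? ✓; end Sat 23:00 > Fri 15:00? ✓ → yes.
gold_phase: end Sun 17:00 < Sun 11:00? ✗; end Sun 17:00 > Fri 15:00? ✓ → no.
green_phase: end Thu 15:00 < Sun 11:00? ✓; end Thu 15:00 > Fri 15:00? ✗ → no.
silver_phase: end Sat 10:00 < Sun 11:00? ✓; end Sat 10:00 > Fri 15:00? ✓ → yes.
Result: amber_phase, cyan_phase, silver_phase.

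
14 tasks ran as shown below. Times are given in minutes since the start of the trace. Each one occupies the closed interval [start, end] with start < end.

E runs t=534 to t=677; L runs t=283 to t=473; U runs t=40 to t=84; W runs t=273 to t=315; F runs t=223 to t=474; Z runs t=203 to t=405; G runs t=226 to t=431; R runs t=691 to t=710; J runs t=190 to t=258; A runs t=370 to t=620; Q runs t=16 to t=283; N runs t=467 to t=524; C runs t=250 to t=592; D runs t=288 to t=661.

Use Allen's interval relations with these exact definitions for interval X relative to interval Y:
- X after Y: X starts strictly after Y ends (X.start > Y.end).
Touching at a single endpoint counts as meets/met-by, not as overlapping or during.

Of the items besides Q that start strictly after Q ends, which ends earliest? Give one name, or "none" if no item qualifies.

Target Q = [t=16, t=283].
A [t=370, t=620] → after → candidate.
C [t=250, t=592] → overlapped-by → excluded.
D [t=288, t=661] → after → candidate.
E [t=534, t=677] → after → candidate.
F [t=223, t=474] → overlapped-by → excluded.
G [t=226, t=431] → overlapped-by → excluded.
J [t=190, t=258] → during → excluded.
L [t=283, t=473] → met-by → excluded.
N [t=467, t=524] → after → candidate.
R [t=691, t=710] → after → candidate.
U [t=40, t=84] → during → excluded.
W [t=273, t=315] → overlapped-by → excluded.
Z [t=203, t=405] → overlapped-by → excluded.
Among candidates, earliest end is t=524 → N.

N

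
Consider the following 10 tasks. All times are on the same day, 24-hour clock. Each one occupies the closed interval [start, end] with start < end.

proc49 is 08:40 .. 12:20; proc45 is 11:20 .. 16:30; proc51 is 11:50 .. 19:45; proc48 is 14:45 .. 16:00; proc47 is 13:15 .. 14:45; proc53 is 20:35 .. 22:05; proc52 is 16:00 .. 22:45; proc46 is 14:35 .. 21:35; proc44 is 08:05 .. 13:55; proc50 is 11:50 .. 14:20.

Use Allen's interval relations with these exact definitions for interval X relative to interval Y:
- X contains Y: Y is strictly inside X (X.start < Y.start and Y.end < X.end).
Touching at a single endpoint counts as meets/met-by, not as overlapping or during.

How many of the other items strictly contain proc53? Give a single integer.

Target proc53 = [20:35, 22:05].
proc44 [08:05, 13:55] → before → no.
proc45 [11:20, 16:30] → before → no.
proc46 [14:35, 21:35] → overlaps → no.
proc47 [13:15, 14:45] → before → no.
proc48 [14:45, 16:00] → before → no.
proc49 [08:40, 12:20] → before → no.
proc50 [11:50, 14:20] → before → no.
proc51 [11:50, 19:45] → before → no.
proc52 [16:00, 22:45] → contains → counts.
Total: 1.

1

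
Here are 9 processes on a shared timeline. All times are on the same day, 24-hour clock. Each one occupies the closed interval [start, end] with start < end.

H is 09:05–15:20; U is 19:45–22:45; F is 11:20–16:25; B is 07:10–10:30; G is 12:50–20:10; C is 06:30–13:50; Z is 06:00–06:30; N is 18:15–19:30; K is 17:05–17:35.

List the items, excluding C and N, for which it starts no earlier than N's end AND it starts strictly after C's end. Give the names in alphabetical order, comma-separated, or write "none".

U

Conditions: its start is no earlier than N's end (X.start >= 19:30) AND its start is strictly after C's end (X.start > 13:50).
B: start 07:10 >= 19:30? ✗; start 07:10 > 13:50? ✗ → no.
F: start 11:20 >= 19:30? ✗; start 11:20 > 13:50? ✗ → no.
G: start 12:50 >= 19:30? ✗; start 12:50 > 13:50? ✗ → no.
H: start 09:05 >= 19:30? ✗; start 09:05 > 13:50? ✗ → no.
K: start 17:05 >= 19:30? ✗; start 17:05 > 13:50? ✓ → no.
U: start 19:45 >= 19:30? ✓; start 19:45 > 13:50? ✓ → yes.
Z: start 06:00 >= 19:30? ✗; start 06:00 > 13:50? ✗ → no.
Result: U.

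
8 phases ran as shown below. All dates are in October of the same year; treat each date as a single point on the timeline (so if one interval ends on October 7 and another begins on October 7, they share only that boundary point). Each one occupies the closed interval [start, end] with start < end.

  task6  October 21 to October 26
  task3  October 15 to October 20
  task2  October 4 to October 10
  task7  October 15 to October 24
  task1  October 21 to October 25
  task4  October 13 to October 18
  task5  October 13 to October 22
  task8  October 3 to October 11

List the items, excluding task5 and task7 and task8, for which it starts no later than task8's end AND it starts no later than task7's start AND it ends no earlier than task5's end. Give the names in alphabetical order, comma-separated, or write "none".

Conditions: its start is no later than task8's end (X.start <= October 11) AND its start is no later than task7's start (X.start <= October 15) AND its end is no earlier than task5's end (X.end >= October 22).
task1: start October 21 <= October 11? ✗; start October 21 <= October 15? ✗; end October 25 >= October 22? ✓ → no.
task2: start October 4 <= October 11? ✓; start October 4 <= October 15? ✓; end October 10 >= October 22? ✗ → no.
task3: start October 15 <= October 11? ✗; start October 15 <= October 15? ✓; end October 20 >= October 22? ✗ → no.
task4: start October 13 <= October 11? ✗; start October 13 <= October 15? ✓; end October 18 >= October 22? ✗ → no.
task6: start October 21 <= October 11? ✗; start October 21 <= October 15? ✗; end October 26 >= October 22? ✓ → no.
Result: none.

none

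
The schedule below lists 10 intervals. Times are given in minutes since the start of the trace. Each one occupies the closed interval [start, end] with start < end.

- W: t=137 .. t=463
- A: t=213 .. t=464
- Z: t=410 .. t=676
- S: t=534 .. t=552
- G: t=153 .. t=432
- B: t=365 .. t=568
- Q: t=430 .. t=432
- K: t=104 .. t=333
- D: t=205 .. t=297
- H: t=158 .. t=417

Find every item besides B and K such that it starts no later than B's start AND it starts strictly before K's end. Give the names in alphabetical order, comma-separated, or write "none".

Conditions: its start is no later than B's start (X.start <= t=365) AND its start is strictly before K's end (X.start < t=333).
A: start t=213 <= t=365? ✓; start t=213 < t=333? ✓ → yes.
D: start t=205 <= t=365? ✓; start t=205 < t=333? ✓ → yes.
G: start t=153 <= t=365? ✓; start t=153 < t=333? ✓ → yes.
H: start t=158 <= t=365? ✓; start t=158 < t=333? ✓ → yes.
Q: start t=430 <= t=365? ✗; start t=430 < t=333? ✗ → no.
S: start t=534 <= t=365? ✗; start t=534 < t=333? ✗ → no.
W: start t=137 <= t=365? ✓; start t=137 < t=333? ✓ → yes.
Z: start t=410 <= t=365? ✗; start t=410 < t=333? ✗ → no.
Result: A, D, G, H, W.

A, D, G, H, W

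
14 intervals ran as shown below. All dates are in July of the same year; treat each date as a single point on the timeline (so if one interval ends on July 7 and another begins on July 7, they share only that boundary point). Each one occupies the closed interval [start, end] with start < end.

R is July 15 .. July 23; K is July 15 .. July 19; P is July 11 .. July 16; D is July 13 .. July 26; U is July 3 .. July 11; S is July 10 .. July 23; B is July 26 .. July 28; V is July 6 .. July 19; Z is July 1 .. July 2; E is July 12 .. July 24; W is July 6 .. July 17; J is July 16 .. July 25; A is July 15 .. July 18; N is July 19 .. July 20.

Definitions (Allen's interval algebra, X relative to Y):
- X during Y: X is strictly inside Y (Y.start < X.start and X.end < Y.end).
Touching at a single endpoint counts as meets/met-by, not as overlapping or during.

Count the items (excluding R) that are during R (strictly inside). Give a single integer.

Target R = [July 15, July 23].
A [July 15, July 18] → starts → no.
B [July 26, July 28] → after → no.
D [July 13, July 26] → contains → no.
E [July 12, July 24] → contains → no.
J [July 16, July 25] → overlapped-by → no.
K [July 15, July 19] → starts → no.
N [July 19, July 20] → during → counts.
P [July 11, July 16] → overlaps → no.
S [July 10, July 23] → finished-by → no.
U [July 3, July 11] → before → no.
V [July 6, July 19] → overlaps → no.
W [July 6, July 17] → overlaps → no.
Z [July 1, July 2] → before → no.
Total: 1.

1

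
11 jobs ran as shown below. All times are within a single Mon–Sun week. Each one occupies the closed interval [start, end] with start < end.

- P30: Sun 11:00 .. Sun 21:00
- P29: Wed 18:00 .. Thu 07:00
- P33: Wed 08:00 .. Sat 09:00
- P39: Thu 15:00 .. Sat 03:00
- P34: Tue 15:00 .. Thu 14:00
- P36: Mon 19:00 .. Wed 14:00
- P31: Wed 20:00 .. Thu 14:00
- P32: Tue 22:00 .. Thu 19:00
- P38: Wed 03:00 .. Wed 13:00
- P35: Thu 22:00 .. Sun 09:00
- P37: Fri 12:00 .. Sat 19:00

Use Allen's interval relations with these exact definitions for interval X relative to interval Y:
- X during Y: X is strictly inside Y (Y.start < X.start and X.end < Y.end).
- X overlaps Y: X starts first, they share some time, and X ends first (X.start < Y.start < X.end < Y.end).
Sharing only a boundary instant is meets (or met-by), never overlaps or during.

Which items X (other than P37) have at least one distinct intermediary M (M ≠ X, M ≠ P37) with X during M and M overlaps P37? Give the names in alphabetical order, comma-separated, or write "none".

Target P37 = [Fri 12:00, Sat 19:00].
Intermediaries M with M overlaps P37: P33, P39.
Via P33 — items with X during P33: P29, P31, P39.
Via P39 — items with X during P39: none.
Union: P29, P31, P39.

P29, P31, P39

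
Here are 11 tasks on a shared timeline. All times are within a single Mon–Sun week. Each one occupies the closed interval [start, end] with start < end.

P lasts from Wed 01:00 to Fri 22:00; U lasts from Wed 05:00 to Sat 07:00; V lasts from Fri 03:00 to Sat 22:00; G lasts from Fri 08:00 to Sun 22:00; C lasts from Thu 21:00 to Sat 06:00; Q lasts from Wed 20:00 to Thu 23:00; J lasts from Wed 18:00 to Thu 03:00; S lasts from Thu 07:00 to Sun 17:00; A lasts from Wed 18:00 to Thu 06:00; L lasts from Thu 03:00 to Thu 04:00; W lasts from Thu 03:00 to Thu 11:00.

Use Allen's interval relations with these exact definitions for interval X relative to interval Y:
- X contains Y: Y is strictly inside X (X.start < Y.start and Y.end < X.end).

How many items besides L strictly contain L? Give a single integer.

Target L = [Thu 03:00, Thu 04:00].
A [Wed 18:00, Thu 06:00] → contains → counts.
C [Thu 21:00, Sat 06:00] → after → no.
G [Fri 08:00, Sun 22:00] → after → no.
J [Wed 18:00, Thu 03:00] → meets → no.
P [Wed 01:00, Fri 22:00] → contains → counts.
Q [Wed 20:00, Thu 23:00] → contains → counts.
S [Thu 07:00, Sun 17:00] → after → no.
U [Wed 05:00, Sat 07:00] → contains → counts.
V [Fri 03:00, Sat 22:00] → after → no.
W [Thu 03:00, Thu 11:00] → started-by → no.
Total: 4.

4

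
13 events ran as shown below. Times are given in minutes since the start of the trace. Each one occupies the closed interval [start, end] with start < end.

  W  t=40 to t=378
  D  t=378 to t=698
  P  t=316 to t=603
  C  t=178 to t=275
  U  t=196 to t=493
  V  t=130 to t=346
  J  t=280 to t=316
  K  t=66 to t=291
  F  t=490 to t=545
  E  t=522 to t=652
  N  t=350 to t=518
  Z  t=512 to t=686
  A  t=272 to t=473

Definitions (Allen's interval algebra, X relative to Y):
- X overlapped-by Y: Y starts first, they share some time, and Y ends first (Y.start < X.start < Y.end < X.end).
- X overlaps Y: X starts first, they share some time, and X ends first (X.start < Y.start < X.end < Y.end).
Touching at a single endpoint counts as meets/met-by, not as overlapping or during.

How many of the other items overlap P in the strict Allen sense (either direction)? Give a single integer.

Target P = [t=316, t=603].
A [t=272, t=473] → overlaps → counts.
C [t=178, t=275] → before → no.
D [t=378, t=698] → overlapped-by → counts.
E [t=522, t=652] → overlapped-by → counts.
F [t=490, t=545] → during → no.
J [t=280, t=316] → meets → no.
K [t=66, t=291] → before → no.
N [t=350, t=518] → during → no.
U [t=196, t=493] → overlaps → counts.
V [t=130, t=346] → overlaps → counts.
W [t=40, t=378] → overlaps → counts.
Z [t=512, t=686] → overlapped-by → counts.
Total: 7.

7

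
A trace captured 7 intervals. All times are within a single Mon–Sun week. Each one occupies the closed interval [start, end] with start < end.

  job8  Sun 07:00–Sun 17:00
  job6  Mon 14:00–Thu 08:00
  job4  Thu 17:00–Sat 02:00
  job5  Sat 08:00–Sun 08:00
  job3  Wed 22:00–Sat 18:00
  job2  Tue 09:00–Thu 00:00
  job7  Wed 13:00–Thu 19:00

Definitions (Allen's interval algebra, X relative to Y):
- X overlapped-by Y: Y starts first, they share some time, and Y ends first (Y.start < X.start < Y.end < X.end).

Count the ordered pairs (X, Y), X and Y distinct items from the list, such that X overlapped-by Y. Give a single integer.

Checking all 42 ordered pairs for relation 'overlapped-by'; matching pairs in alphabetical order:
(job3, job2): job3 overlapped-by job2 ✓
(job3, job6): job3 overlapped-by job6 ✓
(job3, job7): job3 overlapped-by job7 ✓
(job4, job7): job4 overlapped-by job7 ✓
(job5, job3): job5 overlapped-by job3 ✓
(job7, job2): job7 overlapped-by job2 ✓
(job7, job6): job7 overlapped-by job6 ✓
(job8, job5): job8 overlapped-by job5 ✓
Count: 8.

8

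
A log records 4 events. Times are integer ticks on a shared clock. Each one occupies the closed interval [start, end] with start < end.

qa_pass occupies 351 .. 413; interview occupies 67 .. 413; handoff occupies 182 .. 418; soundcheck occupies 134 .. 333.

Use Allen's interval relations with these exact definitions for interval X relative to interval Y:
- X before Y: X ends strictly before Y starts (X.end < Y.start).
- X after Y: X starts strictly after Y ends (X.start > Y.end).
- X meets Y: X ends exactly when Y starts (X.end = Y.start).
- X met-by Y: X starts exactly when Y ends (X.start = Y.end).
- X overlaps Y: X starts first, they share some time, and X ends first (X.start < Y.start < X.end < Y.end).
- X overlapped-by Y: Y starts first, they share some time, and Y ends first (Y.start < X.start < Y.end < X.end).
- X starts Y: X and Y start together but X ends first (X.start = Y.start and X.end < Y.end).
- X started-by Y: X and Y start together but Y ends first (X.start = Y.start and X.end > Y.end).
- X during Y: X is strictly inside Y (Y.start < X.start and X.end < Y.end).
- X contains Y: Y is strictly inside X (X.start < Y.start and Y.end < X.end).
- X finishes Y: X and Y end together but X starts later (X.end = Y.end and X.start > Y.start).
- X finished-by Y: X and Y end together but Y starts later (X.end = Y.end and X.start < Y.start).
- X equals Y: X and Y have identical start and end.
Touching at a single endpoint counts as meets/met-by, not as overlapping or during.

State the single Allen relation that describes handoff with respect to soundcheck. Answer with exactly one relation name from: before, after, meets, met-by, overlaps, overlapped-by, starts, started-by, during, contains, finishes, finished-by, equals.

overlapped-by

handoff = [182, 418]; soundcheck = [134, 333].
Compare endpoints: handoff.start > soundcheck.start, handoff.start < soundcheck.end, handoff.end > soundcheck.start, handoff.end > soundcheck.end.
That pattern is 'overlapped-by'.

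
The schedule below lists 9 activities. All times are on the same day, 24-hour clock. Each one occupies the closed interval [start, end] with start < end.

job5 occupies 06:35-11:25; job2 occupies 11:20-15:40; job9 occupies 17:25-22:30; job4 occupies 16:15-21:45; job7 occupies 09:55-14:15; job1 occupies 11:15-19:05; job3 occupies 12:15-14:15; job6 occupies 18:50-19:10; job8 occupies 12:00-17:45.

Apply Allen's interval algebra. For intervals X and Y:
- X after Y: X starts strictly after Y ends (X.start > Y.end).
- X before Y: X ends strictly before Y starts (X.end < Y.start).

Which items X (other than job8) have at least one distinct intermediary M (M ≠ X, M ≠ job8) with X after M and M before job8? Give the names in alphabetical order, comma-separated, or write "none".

Target job8 = [12:00, 17:45].
Intermediaries M with M before job8: job5.
Via job5 — items with X after job5: job3, job4, job6, job9.
Union: job3, job4, job6, job9.

job3, job4, job6, job9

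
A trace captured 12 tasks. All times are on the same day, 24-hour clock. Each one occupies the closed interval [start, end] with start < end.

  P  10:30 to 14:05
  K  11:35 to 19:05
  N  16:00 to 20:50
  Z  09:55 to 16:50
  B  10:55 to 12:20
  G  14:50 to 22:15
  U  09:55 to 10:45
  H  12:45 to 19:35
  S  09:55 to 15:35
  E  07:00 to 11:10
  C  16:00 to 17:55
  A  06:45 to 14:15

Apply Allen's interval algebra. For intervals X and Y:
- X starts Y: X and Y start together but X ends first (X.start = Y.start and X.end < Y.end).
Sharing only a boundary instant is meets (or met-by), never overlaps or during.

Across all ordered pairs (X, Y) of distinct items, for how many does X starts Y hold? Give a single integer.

4

Checking all 132 ordered pairs for relation 'starts'; matching pairs in alphabetical order:
(C, N): C starts N ✓
(S, Z): S starts Z ✓
(U, S): U starts S ✓
(U, Z): U starts Z ✓
Count: 4.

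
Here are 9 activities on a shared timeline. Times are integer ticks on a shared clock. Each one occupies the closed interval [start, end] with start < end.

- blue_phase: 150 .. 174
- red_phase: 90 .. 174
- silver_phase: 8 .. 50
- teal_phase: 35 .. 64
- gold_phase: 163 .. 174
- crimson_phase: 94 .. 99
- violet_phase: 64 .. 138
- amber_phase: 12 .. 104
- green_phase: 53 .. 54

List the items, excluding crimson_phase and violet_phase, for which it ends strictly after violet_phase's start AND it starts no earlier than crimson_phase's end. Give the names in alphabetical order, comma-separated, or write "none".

blue_phase, gold_phase

Conditions: its end is strictly after violet_phase's start (X.end > 64) AND its start is no earlier than crimson_phase's end (X.start >= 99).
amber_phase: end 104 > 64? ✓; start 12 >= 99? ✗ → no.
blue_phase: end 174 > 64? ✓; start 150 >= 99? ✓ → yes.
gold_phase: end 174 > 64? ✓; start 163 >= 99? ✓ → yes.
green_phase: end 54 > 64? ✗; start 53 >= 99? ✗ → no.
red_phase: end 174 > 64? ✓; start 90 >= 99? ✗ → no.
silver_phase: end 50 > 64? ✗; start 8 >= 99? ✗ → no.
teal_phase: end 64 > 64? ✗; start 35 >= 99? ✗ → no.
Result: blue_phase, gold_phase.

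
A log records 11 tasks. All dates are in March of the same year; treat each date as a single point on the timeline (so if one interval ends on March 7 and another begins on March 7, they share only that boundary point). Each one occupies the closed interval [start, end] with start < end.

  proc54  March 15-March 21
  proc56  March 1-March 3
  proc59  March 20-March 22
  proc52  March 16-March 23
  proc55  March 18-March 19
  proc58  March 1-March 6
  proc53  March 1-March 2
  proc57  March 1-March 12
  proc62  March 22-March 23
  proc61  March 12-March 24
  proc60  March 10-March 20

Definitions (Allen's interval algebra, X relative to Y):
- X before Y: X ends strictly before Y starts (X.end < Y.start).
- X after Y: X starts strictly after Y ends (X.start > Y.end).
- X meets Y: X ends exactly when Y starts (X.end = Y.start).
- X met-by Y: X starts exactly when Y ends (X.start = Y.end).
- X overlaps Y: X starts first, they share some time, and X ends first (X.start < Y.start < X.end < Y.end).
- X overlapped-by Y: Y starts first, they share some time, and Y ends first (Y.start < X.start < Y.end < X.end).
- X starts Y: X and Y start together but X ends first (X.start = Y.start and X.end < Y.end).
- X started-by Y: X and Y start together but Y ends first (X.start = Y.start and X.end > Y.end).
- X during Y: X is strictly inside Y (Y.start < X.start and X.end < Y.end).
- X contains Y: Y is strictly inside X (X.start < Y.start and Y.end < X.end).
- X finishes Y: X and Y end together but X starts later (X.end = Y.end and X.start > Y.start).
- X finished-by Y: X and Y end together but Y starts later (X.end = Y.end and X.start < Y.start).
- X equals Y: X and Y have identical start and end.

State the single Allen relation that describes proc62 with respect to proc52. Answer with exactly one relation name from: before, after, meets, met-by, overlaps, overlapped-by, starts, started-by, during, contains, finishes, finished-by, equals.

finishes

proc62 = [March 22, March 23]; proc52 = [March 16, March 23].
Compare endpoints: proc62.start > proc52.start, proc62.start < proc52.end, proc62.end > proc52.start, proc62.end = proc52.end.
That pattern is 'finishes'.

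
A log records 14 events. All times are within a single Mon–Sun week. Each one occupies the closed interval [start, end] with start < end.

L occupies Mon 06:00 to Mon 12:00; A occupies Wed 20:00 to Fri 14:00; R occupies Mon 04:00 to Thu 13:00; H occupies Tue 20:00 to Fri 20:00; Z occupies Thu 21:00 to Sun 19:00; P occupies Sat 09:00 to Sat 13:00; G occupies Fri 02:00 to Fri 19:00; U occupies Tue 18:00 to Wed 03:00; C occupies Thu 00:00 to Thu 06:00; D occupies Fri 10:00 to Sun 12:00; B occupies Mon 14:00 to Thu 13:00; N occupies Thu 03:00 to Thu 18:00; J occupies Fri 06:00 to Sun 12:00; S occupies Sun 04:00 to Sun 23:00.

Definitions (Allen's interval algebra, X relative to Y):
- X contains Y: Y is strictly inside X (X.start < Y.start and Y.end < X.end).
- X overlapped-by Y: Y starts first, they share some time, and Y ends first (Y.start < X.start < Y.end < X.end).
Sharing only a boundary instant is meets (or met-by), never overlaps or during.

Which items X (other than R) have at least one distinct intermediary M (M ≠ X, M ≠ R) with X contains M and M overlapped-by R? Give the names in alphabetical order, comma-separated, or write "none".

Target R = [Mon 04:00, Thu 13:00].
Intermediaries M with M overlapped-by R: A, H, N.
Via A — items with X contains A: H.
Via H — items with X contains H: none.
Via N — items with X contains N: A, H.
Union: A, H.

A, H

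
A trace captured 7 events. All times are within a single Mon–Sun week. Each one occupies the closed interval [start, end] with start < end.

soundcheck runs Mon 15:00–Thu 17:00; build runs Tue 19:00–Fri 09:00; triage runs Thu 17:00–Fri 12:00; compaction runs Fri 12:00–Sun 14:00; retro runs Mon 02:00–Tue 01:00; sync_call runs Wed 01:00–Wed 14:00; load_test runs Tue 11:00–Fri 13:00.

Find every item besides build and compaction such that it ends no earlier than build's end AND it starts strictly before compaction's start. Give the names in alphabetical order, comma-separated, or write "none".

Conditions: its end is no earlier than build's end (X.end >= Fri 09:00) AND its start is strictly before compaction's start (X.start < Fri 12:00).
load_test: end Fri 13:00 >= Fri 09:00? ✓; start Tue 11:00 < Fri 12:00? ✓ → yes.
retro: end Tue 01:00 >= Fri 09:00? ✗; start Mon 02:00 < Fri 12:00? ✓ → no.
soundcheck: end Thu 17:00 >= Fri 09:00? ✗; start Mon 15:00 < Fri 12:00? ✓ → no.
sync_call: end Wed 14:00 >= Fri 09:00? ✗; start Wed 01:00 < Fri 12:00? ✓ → no.
triage: end Fri 12:00 >= Fri 09:00? ✓; start Thu 17:00 < Fri 12:00? ✓ → yes.
Result: load_test, triage.

load_test, triage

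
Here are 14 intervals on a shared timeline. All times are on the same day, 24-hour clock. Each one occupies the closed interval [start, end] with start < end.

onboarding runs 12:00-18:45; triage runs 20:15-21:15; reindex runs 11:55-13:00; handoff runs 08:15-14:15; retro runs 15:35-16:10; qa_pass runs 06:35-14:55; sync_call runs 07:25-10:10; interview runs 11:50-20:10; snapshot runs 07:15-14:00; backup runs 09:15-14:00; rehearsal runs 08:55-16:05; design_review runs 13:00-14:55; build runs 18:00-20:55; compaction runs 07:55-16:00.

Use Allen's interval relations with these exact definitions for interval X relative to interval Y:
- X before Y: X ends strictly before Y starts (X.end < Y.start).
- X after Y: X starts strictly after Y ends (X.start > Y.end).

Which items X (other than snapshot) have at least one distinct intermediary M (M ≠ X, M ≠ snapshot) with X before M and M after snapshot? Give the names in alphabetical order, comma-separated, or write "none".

Target snapshot = [07:15, 14:00].
Intermediaries M with M after snapshot: build, retro, triage.
Via build — items with X before build: backup, compaction, design_review, handoff, qa_pass, rehearsal, reindex, retro, sync_call.
Via retro — items with X before retro: backup, design_review, handoff, qa_pass, reindex, sync_call.
Via triage — items with X before triage: backup, compaction, design_review, handoff, interview, onboarding, qa_pass, rehearsal, reindex, retro, sync_call.
Union: backup, compaction, design_review, handoff, interview, onboarding, qa_pass, rehearsal, reindex, retro, sync_call.

backup, compaction, design_review, handoff, interview, onboarding, qa_pass, rehearsal, reindex, retro, sync_call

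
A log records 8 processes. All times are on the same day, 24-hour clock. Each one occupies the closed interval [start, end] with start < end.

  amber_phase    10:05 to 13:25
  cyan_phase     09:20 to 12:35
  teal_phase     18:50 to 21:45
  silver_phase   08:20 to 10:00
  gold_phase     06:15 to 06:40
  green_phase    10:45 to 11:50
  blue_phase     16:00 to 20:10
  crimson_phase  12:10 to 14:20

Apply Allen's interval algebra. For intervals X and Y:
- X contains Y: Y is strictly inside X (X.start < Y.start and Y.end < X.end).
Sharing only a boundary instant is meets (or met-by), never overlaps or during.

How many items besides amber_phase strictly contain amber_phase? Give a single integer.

0

Target amber_phase = [10:05, 13:25].
blue_phase [16:00, 20:10] → after → no.
crimson_phase [12:10, 14:20] → overlapped-by → no.
cyan_phase [09:20, 12:35] → overlaps → no.
gold_phase [06:15, 06:40] → before → no.
green_phase [10:45, 11:50] → during → no.
silver_phase [08:20, 10:00] → before → no.
teal_phase [18:50, 21:45] → after → no.
Total: 0.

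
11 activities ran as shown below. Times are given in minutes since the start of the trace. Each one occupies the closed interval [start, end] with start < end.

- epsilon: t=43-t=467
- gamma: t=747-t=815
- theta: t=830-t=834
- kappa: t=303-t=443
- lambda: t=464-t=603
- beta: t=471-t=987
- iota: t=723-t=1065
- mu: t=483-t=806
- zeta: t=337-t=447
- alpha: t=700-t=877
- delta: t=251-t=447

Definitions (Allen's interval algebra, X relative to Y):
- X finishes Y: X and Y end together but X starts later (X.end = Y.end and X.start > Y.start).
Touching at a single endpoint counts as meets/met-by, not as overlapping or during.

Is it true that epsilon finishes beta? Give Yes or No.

epsilon = [t=43, t=467], beta = [t=471, t=987].
Actual relation of epsilon to beta: before.
Asked whether 'finishes' holds → No.

No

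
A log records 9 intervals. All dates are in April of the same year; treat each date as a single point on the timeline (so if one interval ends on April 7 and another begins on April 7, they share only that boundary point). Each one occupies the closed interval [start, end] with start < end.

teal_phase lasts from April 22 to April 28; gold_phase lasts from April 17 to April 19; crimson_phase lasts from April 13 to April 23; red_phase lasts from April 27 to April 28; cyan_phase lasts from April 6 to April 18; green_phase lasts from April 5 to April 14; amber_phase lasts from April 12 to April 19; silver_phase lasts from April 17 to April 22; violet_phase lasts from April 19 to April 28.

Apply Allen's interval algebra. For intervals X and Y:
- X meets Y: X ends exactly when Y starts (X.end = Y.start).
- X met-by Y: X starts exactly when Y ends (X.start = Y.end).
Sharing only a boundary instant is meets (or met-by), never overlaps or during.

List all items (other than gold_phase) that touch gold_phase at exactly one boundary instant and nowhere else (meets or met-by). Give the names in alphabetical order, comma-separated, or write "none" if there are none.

Target gold_phase = [April 17, April 19].
amber_phase [April 12, April 19] → finished-by → no.
crimson_phase [April 13, April 23] → contains → no.
cyan_phase [April 6, April 18] → overlaps → no.
green_phase [April 5, April 14] → before → no.
red_phase [April 27, April 28] → after → no.
silver_phase [April 17, April 22] → started-by → no.
teal_phase [April 22, April 28] → after → no.
violet_phase [April 19, April 28] → met-by → yes.
Result: violet_phase.

violet_phase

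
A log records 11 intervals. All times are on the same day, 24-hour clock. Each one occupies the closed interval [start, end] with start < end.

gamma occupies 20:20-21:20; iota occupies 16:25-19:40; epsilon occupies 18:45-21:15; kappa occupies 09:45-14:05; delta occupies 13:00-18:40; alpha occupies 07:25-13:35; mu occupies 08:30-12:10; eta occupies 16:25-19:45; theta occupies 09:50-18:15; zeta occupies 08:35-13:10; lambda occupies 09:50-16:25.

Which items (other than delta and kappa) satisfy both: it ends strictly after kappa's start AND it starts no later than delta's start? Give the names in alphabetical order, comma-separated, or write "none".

Conditions: its end is strictly after kappa's start (X.end > 09:45) AND its start is no later than delta's start (X.start <= 13:00).
alpha: end 13:35 > 09:45? ✓; start 07:25 <= 13:00? ✓ → yes.
epsilon: end 21:15 > 09:45? ✓; start 18:45 <= 13:00? ✗ → no.
eta: end 19:45 > 09:45? ✓; start 16:25 <= 13:00? ✗ → no.
gamma: end 21:20 > 09:45? ✓; start 20:20 <= 13:00? ✗ → no.
iota: end 19:40 > 09:45? ✓; start 16:25 <= 13:00? ✗ → no.
lambda: end 16:25 > 09:45? ✓; start 09:50 <= 13:00? ✓ → yes.
mu: end 12:10 > 09:45? ✓; start 08:30 <= 13:00? ✓ → yes.
theta: end 18:15 > 09:45? ✓; start 09:50 <= 13:00? ✓ → yes.
zeta: end 13:10 > 09:45? ✓; start 08:35 <= 13:00? ✓ → yes.
Result: alpha, lambda, mu, theta, zeta.

alpha, lambda, mu, theta, zeta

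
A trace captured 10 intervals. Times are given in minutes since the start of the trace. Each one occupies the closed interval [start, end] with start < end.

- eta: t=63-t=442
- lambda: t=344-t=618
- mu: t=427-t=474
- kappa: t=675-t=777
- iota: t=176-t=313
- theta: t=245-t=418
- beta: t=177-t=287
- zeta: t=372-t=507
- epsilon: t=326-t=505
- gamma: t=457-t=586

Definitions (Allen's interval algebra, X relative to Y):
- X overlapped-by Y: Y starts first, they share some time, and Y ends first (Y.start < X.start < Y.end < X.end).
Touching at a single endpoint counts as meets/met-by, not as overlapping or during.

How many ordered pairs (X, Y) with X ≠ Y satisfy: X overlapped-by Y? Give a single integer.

Checking all 90 ordered pairs for relation 'overlapped-by'; matching pairs in alphabetical order:
(epsilon, eta): epsilon overlapped-by eta ✓
(epsilon, theta): epsilon overlapped-by theta ✓
(gamma, epsilon): gamma overlapped-by epsilon ✓
(gamma, mu): gamma overlapped-by mu ✓
(gamma, zeta): gamma overlapped-by zeta ✓
(lambda, epsilon): lambda overlapped-by epsilon ✓
(lambda, eta): lambda overlapped-by eta ✓
(lambda, theta): lambda overlapped-by theta ✓
(mu, eta): mu overlapped-by eta ✓
(theta, beta): theta overlapped-by beta ✓
(theta, iota): theta overlapped-by iota ✓
(zeta, epsilon): zeta overlapped-by epsilon ✓
(zeta, eta): zeta overlapped-by eta ✓
(zeta, theta): zeta overlapped-by theta ✓
Count: 14.

14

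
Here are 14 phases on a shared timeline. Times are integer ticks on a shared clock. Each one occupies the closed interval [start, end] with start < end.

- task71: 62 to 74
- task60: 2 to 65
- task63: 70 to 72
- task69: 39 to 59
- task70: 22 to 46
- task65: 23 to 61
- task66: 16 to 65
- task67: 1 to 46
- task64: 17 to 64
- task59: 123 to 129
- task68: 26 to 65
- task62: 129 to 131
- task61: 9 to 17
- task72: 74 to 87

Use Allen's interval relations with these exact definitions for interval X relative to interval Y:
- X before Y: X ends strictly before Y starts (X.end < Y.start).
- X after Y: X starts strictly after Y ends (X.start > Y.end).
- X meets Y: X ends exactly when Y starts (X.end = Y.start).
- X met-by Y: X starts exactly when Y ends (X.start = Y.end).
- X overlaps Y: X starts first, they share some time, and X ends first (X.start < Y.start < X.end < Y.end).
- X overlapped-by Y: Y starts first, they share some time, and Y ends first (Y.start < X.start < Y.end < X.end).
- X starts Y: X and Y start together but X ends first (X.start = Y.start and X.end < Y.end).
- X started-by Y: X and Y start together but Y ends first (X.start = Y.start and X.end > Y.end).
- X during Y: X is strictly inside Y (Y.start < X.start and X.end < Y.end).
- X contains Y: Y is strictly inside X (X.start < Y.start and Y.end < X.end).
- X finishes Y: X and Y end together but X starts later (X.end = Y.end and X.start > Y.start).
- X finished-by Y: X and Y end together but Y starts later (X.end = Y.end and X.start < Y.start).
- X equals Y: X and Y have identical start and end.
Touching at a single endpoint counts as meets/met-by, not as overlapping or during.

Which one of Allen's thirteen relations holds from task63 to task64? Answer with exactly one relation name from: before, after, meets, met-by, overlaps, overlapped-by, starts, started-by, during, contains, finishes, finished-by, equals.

task63 = [70, 72]; task64 = [17, 64].
Compare endpoints: task63.start > task64.start, task63.start > task64.end, task63.end > task64.start, task63.end > task64.end.
That pattern is 'after'.

after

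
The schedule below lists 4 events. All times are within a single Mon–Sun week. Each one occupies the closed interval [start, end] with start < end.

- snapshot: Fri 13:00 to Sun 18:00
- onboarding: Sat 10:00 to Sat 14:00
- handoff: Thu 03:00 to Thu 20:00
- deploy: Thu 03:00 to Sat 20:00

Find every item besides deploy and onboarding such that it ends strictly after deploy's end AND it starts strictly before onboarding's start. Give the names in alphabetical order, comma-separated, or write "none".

snapshot

Conditions: its end is strictly after deploy's end (X.end > Sat 20:00) AND its start is strictly before onboarding's start (X.start < Sat 10:00).
handoff: end Thu 20:00 > Sat 20:00? ✗; start Thu 03:00 < Sat 10:00? ✓ → no.
snapshot: end Sun 18:00 > Sat 20:00? ✓; start Fri 13:00 < Sat 10:00? ✓ → yes.
Result: snapshot.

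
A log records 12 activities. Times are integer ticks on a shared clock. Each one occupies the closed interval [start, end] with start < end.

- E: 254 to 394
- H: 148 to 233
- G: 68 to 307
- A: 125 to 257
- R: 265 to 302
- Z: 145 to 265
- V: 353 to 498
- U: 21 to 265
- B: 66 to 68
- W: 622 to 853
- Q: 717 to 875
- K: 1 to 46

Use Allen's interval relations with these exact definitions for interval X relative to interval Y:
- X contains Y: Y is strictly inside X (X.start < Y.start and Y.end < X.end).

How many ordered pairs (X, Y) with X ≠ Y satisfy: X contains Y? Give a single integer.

10

Checking all 132 ordered pairs for relation 'contains'; matching pairs in alphabetical order:
(A, H): A contains H ✓
(E, R): E contains R ✓
(G, A): G contains A ✓
(G, H): G contains H ✓
(G, R): G contains R ✓
(G, Z): G contains Z ✓
(U, A): U contains A ✓
(U, B): U contains B ✓
(U, H): U contains H ✓
(Z, H): Z contains H ✓
Count: 10.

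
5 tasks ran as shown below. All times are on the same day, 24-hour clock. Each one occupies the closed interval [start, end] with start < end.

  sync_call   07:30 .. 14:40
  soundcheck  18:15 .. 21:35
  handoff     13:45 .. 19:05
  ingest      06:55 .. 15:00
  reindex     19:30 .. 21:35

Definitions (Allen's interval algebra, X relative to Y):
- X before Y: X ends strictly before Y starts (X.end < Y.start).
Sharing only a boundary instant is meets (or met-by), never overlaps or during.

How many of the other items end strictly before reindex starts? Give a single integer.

3

Target reindex = [19:30, 21:35].
handoff [13:45, 19:05] → before → counts.
ingest [06:55, 15:00] → before → counts.
soundcheck [18:15, 21:35] → finished-by → no.
sync_call [07:30, 14:40] → before → counts.
Total: 3.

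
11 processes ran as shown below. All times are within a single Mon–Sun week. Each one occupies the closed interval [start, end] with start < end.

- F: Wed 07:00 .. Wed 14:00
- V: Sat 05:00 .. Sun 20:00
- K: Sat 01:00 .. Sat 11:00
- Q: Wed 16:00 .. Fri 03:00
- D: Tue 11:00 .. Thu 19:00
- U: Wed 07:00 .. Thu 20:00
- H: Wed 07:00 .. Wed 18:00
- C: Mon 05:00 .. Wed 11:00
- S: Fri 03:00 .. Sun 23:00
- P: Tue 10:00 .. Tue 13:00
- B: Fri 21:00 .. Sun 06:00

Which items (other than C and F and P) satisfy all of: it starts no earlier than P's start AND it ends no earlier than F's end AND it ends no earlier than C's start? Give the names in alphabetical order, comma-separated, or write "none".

B, D, H, K, Q, S, U, V

Conditions: its start is no earlier than P's start (X.start >= Tue 10:00) AND its end is no earlier than F's end (X.end >= Wed 14:00) AND its end is no earlier than C's start (X.end >= Mon 05:00).
B: start Fri 21:00 >= Tue 10:00? ✓; end Sun 06:00 >= Wed 14:00? ✓; end Sun 06:00 >= Mon 05:00? ✓ → yes.
D: start Tue 11:00 >= Tue 10:00? ✓; end Thu 19:00 >= Wed 14:00? ✓; end Thu 19:00 >= Mon 05:00? ✓ → yes.
H: start Wed 07:00 >= Tue 10:00? ✓; end Wed 18:00 >= Wed 14:00? ✓; end Wed 18:00 >= Mon 05:00? ✓ → yes.
K: start Sat 01:00 >= Tue 10:00? ✓; end Sat 11:00 >= Wed 14:00? ✓; end Sat 11:00 >= Mon 05:00? ✓ → yes.
Q: start Wed 16:00 >= Tue 10:00? ✓; end Fri 03:00 >= Wed 14:00? ✓; end Fri 03:00 >= Mon 05:00? ✓ → yes.
S: start Fri 03:00 >= Tue 10:00? ✓; end Sun 23:00 >= Wed 14:00? ✓; end Sun 23:00 >= Mon 05:00? ✓ → yes.
U: start Wed 07:00 >= Tue 10:00? ✓; end Thu 20:00 >= Wed 14:00? ✓; end Thu 20:00 >= Mon 05:00? ✓ → yes.
V: start Sat 05:00 >= Tue 10:00? ✓; end Sun 20:00 >= Wed 14:00? ✓; end Sun 20:00 >= Mon 05:00? ✓ → yes.
Result: B, D, H, K, Q, S, U, V.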